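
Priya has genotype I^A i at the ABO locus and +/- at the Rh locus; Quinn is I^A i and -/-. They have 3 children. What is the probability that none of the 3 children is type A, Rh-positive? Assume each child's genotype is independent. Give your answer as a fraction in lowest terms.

ABO cross I^A i × I^A i → 1/4 O, 3/4 A.
Rh cross +/- × -/- → 1/2 Rh+, 1/2 Rh-; so P(type A, Rh-positive) = 3/4 × 1/2 = 3/8 per child.
P(not type A, Rh-positive) = 5/8 for one child; (5/8)^3 = 125/512.

125/512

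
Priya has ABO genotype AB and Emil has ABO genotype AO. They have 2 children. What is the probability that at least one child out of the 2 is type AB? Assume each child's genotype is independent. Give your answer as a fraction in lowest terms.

ABO cross AB × AO → 1/2 A, 1/4 B, 1/4 AB.
So P(type AB) = 1/4 per child.
P(none) = (3/4)^2 = 9/16; P(at least one) = 1 − 9/16 = 7/16.

7/16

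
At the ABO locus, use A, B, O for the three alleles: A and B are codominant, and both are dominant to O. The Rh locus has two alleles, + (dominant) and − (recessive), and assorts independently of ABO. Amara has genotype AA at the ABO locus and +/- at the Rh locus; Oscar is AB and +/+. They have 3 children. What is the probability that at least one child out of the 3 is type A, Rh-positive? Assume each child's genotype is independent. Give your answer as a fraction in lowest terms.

ABO cross AA × AB → 1/2 A, 1/2 AB.
Rh cross +/- × +/+ → 1 Rh+; so P(type A, Rh-positive) = 1/2 × 1 = 1/2 per child.
P(none) = (1/2)^3 = 1/8; P(at least one) = 1 − 1/8 = 7/8.

7/8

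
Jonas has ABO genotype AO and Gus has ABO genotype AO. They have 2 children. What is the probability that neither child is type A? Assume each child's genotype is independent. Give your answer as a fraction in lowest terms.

1/16

ABO cross AO × AO → 1/4 O, 3/4 A.
So P(type A) = 3/4 per child.
P(not type A) = 1/4 for one child; (1/4)^2 = 1/16.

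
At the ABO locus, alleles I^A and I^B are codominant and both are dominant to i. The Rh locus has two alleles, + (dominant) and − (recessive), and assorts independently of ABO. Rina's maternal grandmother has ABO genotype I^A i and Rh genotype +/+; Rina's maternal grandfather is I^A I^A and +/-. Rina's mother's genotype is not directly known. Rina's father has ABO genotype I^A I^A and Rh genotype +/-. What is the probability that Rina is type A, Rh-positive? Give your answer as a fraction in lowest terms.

Rina's mother's ABO genotype from I^A i × I^A I^A: 1/2 I^A I^A, 1/2 I^A i.
Crossing each possibility with the father I^A I^A and summing P(type A): 1/2·1 + 1/2·1 = 1.
Similarly for Rh via the mother's Rh distribution: P(Rh+) = 7/8.
Independent loci: 1 × 7/8 = 7/8.

7/8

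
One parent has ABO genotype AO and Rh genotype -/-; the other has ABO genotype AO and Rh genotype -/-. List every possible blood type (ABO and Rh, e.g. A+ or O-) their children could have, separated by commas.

O-, A-

Gametes from AO × AO give offspring ABO genotypes AA, AO, OO, i.e. phenotypes O, A.
Rh cross -/- × -/- → phenotypes Rh-.
Combining independently: O-, A-.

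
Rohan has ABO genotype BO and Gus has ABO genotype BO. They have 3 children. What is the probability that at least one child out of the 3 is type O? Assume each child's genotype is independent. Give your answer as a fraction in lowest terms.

ABO cross BO × BO → 1/4 O, 3/4 B.
So P(type O) = 1/4 per child.
P(none) = (3/4)^3 = 27/64; P(at least one) = 1 − 27/64 = 37/64.

37/64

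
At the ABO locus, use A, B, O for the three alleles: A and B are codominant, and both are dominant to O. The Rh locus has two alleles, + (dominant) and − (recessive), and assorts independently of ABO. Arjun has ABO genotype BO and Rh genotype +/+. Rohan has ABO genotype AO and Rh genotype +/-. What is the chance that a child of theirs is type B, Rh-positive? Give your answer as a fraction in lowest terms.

1/4

ABO cross BO × AO → offspring phenotypes: 1/4 O, 1/4 A, 1/4 B, 1/4 AB.
Rh cross +/+ × +/- → 1 Rh+.
Independent loci: P(type B, Rh-positive) = 1/4 × 1 = 1/4.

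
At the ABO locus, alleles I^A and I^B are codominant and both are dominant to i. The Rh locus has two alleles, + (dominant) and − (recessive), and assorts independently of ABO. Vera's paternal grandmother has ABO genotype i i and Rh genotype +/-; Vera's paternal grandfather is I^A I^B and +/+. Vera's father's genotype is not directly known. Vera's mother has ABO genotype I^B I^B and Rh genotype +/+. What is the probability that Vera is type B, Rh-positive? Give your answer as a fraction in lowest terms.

3/4

Vera's father's ABO genotype from i i × I^A I^B: 1/2 I^A i, 1/2 I^B i.
Crossing each possibility with the mother I^B I^B and summing P(type B): 1/2·1/2 + 1/2·1 = 3/4.
Similarly for Rh via the father's Rh distribution: P(Rh+) = 1.
Independent loci: 3/4 × 1 = 3/4.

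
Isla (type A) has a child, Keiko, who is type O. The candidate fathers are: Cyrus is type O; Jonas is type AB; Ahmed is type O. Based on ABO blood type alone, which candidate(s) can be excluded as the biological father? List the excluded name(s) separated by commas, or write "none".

Jonas

A candidate is excluded only if no genotype consistent with his phenotype could produce a type O child with a type A mother.
Jonas (type AB): no genotype consistent with that phenotype can produce a type-O child with a type-A mother.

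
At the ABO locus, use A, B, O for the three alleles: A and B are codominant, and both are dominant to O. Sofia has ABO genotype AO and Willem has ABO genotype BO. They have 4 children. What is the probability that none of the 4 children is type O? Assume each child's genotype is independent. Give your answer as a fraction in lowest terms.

81/256

ABO cross AO × BO → 1/4 O, 1/4 A, 1/4 B, 1/4 AB.
So P(type O) = 1/4 per child.
P(not type O) = 3/4 for one child; (3/4)^4 = 81/256.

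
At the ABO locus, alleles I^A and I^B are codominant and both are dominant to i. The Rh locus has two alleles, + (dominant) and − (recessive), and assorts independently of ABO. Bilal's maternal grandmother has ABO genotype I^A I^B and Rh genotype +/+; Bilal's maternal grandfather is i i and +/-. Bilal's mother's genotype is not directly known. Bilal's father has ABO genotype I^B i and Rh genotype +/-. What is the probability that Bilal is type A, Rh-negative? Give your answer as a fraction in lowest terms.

1/64

Bilal's mother's ABO genotype from I^A I^B × i i: 1/2 I^A i, 1/2 I^B i.
Crossing each possibility with the father I^B i and summing P(type A): 1/2·1/4 + 1/2·0 = 1/8.
Similarly for Rh via the mother's Rh distribution: P(Rh-) = 1/8.
Independent loci: 1/8 × 1/8 = 1/64.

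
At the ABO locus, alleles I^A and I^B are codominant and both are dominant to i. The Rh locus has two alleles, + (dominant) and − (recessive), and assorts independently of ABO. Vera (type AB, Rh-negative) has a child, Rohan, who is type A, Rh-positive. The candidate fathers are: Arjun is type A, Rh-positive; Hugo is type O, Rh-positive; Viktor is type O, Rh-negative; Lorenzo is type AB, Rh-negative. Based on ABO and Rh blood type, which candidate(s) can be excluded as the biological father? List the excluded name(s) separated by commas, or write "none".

A candidate is excluded only if no genotype consistent with his phenotype could produce a type A, Rh-positive child with a type AB, Rh-negative mother.
Viktor (type O, Rh-): no genotype consistent with that phenotype can produce a type-A Rh+ child with a type-AB mother.
Lorenzo (type AB, Rh-): no genotype consistent with that phenotype can produce a type-A Rh+ child with a type-AB mother.

Viktor, Lorenzo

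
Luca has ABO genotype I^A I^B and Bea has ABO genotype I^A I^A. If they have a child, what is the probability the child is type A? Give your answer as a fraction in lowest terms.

ABO cross I^A I^B × I^A I^A → offspring phenotypes: 1/2 A, 1/2 AB.
So P(type A) = 1/2.

1/2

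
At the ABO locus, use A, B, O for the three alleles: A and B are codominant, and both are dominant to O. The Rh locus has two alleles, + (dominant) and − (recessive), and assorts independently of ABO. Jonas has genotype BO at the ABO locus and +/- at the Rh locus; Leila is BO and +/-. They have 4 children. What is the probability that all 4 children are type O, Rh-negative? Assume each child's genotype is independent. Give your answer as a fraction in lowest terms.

1/65536

ABO cross BO × BO → 1/4 O, 3/4 B.
Rh cross +/- × +/- → 3/4 Rh+, 1/4 Rh-; so P(type O, Rh-negative) = 1/4 × 1/4 = 1/16 per child.
All 4 independent: (1/16)^4 = 1/65536.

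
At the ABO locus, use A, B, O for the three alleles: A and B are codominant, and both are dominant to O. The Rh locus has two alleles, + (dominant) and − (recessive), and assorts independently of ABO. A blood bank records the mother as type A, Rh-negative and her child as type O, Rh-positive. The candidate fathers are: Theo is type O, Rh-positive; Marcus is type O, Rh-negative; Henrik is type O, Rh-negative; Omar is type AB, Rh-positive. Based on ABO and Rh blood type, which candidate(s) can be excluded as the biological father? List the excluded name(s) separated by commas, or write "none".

Marcus, Henrik, Omar

A candidate is excluded only if no genotype consistent with his phenotype could produce a type O, Rh-positive child with a type A, Rh-negative mother.
Marcus (type O, Rh-): no genotype consistent with that phenotype can produce a type-O Rh+ child with a type-A mother.
Henrik (type O, Rh-): no genotype consistent with that phenotype can produce a type-O Rh+ child with a type-A mother.
Omar (type AB, Rh+): no genotype consistent with that phenotype can produce a type-O Rh+ child with a type-A mother.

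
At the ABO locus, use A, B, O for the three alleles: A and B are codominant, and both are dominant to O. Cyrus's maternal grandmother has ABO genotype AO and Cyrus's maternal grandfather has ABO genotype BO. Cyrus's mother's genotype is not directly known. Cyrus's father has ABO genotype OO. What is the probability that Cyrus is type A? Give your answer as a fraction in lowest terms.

1/4

Cyrus's mother's ABO genotype from AO × BO: 1/4 AB, 1/4 AO, 1/4 BO, 1/4 OO.
Crossing each possibility with the father OO and summing P(type A): 1/4·1/2 + 1/4·1/2 + 1/4·0 + 1/4·0 = 1/4.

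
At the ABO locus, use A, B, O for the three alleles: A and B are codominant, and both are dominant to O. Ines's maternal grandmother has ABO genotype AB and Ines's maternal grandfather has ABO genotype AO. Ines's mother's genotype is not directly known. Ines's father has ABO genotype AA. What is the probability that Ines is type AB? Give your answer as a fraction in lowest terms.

1/4

Ines's mother's ABO genotype from AB × AO: 1/4 AA, 1/4 AB, 1/4 AO, 1/4 BO.
Crossing each possibility with the father AA and summing P(type AB): 1/4·0 + 1/4·1/2 + 1/4·0 + 1/4·1/2 = 1/4.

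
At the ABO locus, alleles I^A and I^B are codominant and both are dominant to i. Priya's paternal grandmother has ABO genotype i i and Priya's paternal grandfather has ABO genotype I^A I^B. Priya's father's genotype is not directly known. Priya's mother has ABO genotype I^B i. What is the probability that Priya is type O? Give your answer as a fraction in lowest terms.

Priya's father's ABO genotype from i i × I^A I^B: 1/2 I^A i, 1/2 I^B i.
Crossing each possibility with the mother I^B i and summing P(type O): 1/2·1/4 + 1/2·1/4 = 1/4.

1/4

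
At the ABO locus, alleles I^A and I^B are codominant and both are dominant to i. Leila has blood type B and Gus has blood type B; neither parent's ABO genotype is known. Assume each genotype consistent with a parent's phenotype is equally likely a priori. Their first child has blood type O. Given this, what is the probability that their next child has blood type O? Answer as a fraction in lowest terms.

1/4

Possible genotypes: Leila ∈ {I^B I^B, I^B i}; Gus ∈ {I^B I^B, I^B i}.
Weight each parental genotype pair by prior × P(type-O child):
  I^B i × I^B i: posterior weight 1; P(next child type O) = 1/4.
Weighted sum = 1/4.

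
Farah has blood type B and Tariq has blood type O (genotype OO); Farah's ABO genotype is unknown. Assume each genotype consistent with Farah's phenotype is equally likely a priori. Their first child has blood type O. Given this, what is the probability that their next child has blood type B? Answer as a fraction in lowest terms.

1/2

Possible genotypes: Farah ∈ {BB, BO}; Tariq ∈ {OO}.
Weight each parental genotype pair by prior × P(type-O child):
  BO × OO: posterior weight 1; P(next child type B) = 1/2.
Weighted sum = 1/2.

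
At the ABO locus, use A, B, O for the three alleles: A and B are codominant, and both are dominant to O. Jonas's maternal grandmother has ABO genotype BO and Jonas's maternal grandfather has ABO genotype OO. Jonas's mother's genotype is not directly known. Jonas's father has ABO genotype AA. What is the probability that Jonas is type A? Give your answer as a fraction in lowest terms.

3/4

Jonas's mother's ABO genotype from BO × OO: 1/2 BO, 1/2 OO.
Crossing each possibility with the father AA and summing P(type A): 1/2·1/2 + 1/2·1 = 3/4.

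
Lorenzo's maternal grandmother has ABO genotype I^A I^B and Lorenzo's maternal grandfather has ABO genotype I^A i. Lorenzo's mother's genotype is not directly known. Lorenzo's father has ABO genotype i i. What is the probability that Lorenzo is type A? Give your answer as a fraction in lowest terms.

Lorenzo's mother's ABO genotype from I^A I^B × I^A i: 1/4 I^A I^A, 1/4 I^A I^B, 1/4 I^A i, 1/4 I^B i.
Crossing each possibility with the father i i and summing P(type A): 1/4·1 + 1/4·1/2 + 1/4·1/2 + 1/4·0 = 1/2.

1/2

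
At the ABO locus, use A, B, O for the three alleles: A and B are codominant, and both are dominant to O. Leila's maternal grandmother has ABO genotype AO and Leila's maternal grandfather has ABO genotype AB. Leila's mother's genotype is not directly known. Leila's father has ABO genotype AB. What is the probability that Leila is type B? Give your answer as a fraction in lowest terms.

1/4

Leila's mother's ABO genotype from AO × AB: 1/4 AA, 1/4 AB, 1/4 AO, 1/4 BO.
Crossing each possibility with the father AB and summing P(type B): 1/4·0 + 1/4·1/4 + 1/4·1/4 + 1/4·1/2 = 1/4.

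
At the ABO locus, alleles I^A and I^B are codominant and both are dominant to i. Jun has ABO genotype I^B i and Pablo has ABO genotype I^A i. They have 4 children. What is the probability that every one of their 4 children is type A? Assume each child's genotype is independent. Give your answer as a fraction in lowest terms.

ABO cross I^B i × I^A i → 1/4 O, 1/4 A, 1/4 B, 1/4 AB.
So P(type A) = 1/4 per child.
All 4 independent: (1/4)^4 = 1/256.

1/256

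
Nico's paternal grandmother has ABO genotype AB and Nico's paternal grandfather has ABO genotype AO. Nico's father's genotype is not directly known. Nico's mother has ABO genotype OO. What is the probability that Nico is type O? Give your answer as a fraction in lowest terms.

1/4

Nico's father's ABO genotype from AB × AO: 1/4 AA, 1/4 AB, 1/4 AO, 1/4 BO.
Crossing each possibility with the mother OO and summing P(type O): 1/4·0 + 1/4·0 + 1/4·1/2 + 1/4·1/2 = 1/4.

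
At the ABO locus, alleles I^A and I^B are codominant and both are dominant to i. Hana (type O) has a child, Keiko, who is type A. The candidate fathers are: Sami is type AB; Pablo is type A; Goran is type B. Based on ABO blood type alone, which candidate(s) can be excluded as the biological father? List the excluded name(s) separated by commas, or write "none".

Goran

A candidate is excluded only if no genotype consistent with his phenotype could produce a type A child with a type O mother.
Goran (type B): no genotype consistent with that phenotype can produce a type-A child with a type-O mother.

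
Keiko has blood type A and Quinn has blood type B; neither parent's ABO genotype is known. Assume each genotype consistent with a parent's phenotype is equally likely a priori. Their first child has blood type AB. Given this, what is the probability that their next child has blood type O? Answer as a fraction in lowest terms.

1/36

Possible genotypes: Keiko ∈ {AA, AO}; Quinn ∈ {BB, BO}.
Weight each parental genotype pair by prior × P(type-AB child):
  AA × BB: posterior weight 4/9; P(next child type O) = 0.
  AA × BO: posterior weight 2/9; P(next child type O) = 0.
  AO × BB: posterior weight 2/9; P(next child type O) = 0.
  AO × BO: posterior weight 1/9; P(next child type O) = 1/4.
Weighted sum = 1/36.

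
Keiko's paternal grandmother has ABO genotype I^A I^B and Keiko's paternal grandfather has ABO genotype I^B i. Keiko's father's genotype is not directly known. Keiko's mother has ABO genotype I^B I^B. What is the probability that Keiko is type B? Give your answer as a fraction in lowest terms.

3/4

Keiko's father's ABO genotype from I^A I^B × I^B i: 1/4 I^A I^B, 1/4 I^A i, 1/4 I^B I^B, 1/4 I^B i.
Crossing each possibility with the mother I^B I^B and summing P(type B): 1/4·1/2 + 1/4·1/2 + 1/4·1 + 1/4·1 = 3/4.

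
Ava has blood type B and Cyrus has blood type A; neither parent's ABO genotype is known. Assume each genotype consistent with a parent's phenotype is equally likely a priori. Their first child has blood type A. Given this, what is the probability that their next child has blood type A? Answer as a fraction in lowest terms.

5/12

Possible genotypes: Ava ∈ {BB, BO}; Cyrus ∈ {AA, AO}.
Weight each parental genotype pair by prior × P(type-A child):
  BO × AA: posterior weight 2/3; P(next child type A) = 1/2.
  BO × AO: posterior weight 1/3; P(next child type A) = 1/4.
Weighted sum = 5/12.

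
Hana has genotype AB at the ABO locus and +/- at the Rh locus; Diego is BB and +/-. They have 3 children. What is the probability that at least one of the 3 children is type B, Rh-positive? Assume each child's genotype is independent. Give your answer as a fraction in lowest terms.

387/512

ABO cross AB × BB → 1/2 B, 1/2 AB.
Rh cross +/- × +/- → 3/4 Rh+, 1/4 Rh-; so P(type B, Rh-positive) = 1/2 × 3/4 = 3/8 per child.
P(none) = (5/8)^3 = 125/512; P(at least one) = 1 − 125/512 = 387/512.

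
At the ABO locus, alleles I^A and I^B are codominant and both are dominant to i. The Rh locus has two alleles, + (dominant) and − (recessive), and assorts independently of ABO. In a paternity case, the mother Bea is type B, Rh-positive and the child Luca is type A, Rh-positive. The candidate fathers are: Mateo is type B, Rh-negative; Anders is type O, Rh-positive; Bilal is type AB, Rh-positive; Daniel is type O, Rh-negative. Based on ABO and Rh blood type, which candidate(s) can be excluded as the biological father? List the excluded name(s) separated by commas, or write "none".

A candidate is excluded only if no genotype consistent with his phenotype could produce a type A, Rh-positive child with a type B, Rh-positive mother.
Mateo (type B, Rh-): no genotype consistent with that phenotype can produce a type-A Rh+ child with a type-B mother.
Anders (type O, Rh+): no genotype consistent with that phenotype can produce a type-A Rh+ child with a type-B mother.
Daniel (type O, Rh-): no genotype consistent with that phenotype can produce a type-A Rh+ child with a type-B mother.

Mateo, Anders, Daniel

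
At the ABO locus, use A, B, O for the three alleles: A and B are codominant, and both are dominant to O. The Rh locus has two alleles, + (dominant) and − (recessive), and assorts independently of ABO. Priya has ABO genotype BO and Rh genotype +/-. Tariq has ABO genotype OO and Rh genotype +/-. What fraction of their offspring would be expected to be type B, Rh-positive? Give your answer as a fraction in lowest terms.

3/8

ABO cross BO × OO → offspring phenotypes: 1/2 O, 1/2 B.
Rh cross +/- × +/- → 3/4 Rh+, 1/4 Rh-.
Independent loci: P(type B, Rh-positive) = 1/2 × 3/4 = 3/8.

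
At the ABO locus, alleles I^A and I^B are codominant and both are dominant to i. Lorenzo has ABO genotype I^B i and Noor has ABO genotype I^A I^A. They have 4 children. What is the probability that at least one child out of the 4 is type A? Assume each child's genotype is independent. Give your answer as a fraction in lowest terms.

15/16

ABO cross I^B i × I^A I^A → 1/2 A, 1/2 AB.
So P(type A) = 1/2 per child.
P(none) = (1/2)^4 = 1/16; P(at least one) = 1 − 1/16 = 15/16.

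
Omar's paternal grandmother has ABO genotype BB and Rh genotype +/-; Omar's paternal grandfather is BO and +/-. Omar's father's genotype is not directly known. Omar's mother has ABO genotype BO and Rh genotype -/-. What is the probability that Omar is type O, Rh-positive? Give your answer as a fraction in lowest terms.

1/16

Omar's father's ABO genotype from BB × BO: 1/2 BB, 1/2 BO.
Crossing each possibility with the mother BO and summing P(type O): 1/2·0 + 1/2·1/4 = 1/8.
Similarly for Rh via the father's Rh distribution: P(Rh+) = 1/2.
Independent loci: 1/8 × 1/2 = 1/16.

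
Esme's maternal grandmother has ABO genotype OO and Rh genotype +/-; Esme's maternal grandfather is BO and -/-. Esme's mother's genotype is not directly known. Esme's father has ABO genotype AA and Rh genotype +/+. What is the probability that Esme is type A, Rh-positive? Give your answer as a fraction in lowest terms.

Esme's mother's ABO genotype from OO × BO: 1/2 BO, 1/2 OO.
Crossing each possibility with the father AA and summing P(type A): 1/2·1/2 + 1/2·1 = 3/4.
Similarly for Rh via the mother's Rh distribution: P(Rh+) = 1.
Independent loci: 3/4 × 1 = 3/4.

3/4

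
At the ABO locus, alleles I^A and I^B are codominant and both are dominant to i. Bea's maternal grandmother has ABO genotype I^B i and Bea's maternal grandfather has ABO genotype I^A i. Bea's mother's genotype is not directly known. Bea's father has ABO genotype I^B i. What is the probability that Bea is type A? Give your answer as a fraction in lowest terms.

1/8

Bea's mother's ABO genotype from I^B i × I^A i: 1/4 I^A I^B, 1/4 I^A i, 1/4 I^B i, 1/4 i i.
Crossing each possibility with the father I^B i and summing P(type A): 1/4·1/4 + 1/4·1/4 + 1/4·0 + 1/4·0 = 1/8.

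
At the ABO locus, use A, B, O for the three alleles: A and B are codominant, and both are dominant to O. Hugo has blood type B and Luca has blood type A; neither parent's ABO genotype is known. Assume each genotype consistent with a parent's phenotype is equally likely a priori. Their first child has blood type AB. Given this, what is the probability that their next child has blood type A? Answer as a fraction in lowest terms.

Possible genotypes: Hugo ∈ {BB, BO}; Luca ∈ {AA, AO}.
Weight each parental genotype pair by prior × P(type-AB child):
  BB × AA: posterior weight 4/9; P(next child type A) = 0.
  BB × AO: posterior weight 2/9; P(next child type A) = 0.
  BO × AA: posterior weight 2/9; P(next child type A) = 1/2.
  BO × AO: posterior weight 1/9; P(next child type A) = 1/4.
Weighted sum = 5/36.

5/36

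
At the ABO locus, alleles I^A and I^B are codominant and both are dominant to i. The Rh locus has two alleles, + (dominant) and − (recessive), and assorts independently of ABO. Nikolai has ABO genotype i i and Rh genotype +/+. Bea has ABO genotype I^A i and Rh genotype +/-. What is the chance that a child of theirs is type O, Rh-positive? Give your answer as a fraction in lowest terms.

ABO cross i i × I^A i → offspring phenotypes: 1/2 O, 1/2 A.
Rh cross +/+ × +/- → 1 Rh+.
Independent loci: P(type O, Rh-positive) = 1/2 × 1 = 1/2.

1/2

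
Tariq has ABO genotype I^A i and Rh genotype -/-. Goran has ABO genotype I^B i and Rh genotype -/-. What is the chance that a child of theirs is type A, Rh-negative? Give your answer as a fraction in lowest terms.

1/4

ABO cross I^A i × I^B i → offspring phenotypes: 1/4 O, 1/4 A, 1/4 B, 1/4 AB.
Rh cross -/- × -/- → 1 Rh-.
Independent loci: P(type A, Rh-negative) = 1/4 × 1 = 1/4.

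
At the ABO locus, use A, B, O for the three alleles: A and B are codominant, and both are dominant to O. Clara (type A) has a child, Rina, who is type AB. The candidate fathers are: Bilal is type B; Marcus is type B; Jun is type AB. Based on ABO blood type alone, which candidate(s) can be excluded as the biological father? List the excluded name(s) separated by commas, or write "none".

A candidate is excluded only if no genotype consistent with his phenotype could produce a type AB child with a type A mother.
Every candidate has at least one consistent genotype combination, so none can be excluded.

none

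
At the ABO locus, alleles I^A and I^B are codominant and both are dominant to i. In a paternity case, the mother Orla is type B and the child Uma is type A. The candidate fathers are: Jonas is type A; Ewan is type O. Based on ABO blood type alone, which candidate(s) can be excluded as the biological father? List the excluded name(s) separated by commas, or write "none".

Ewan

A candidate is excluded only if no genotype consistent with his phenotype could produce a type A child with a type B mother.
Ewan (type O): no genotype consistent with that phenotype can produce a type-A child with a type-B mother.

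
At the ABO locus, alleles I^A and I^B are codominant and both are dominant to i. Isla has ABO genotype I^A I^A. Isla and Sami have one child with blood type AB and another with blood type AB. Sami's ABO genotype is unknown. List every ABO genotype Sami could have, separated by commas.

For each candidate genotype of Sami, check whether crossing it with I^A I^A can produce every observed child phenotype.
  I^A I^A → possible child types {A} ✗
  I^A I^B → possible child types {A, AB} ✓
  I^A i → possible child types {A} ✗
  I^B I^B → possible child types {AB} ✓
  I^B i → possible child types {A, AB} ✓
  i i → possible child types {A} ✗

I^A I^B, I^B I^B, I^B i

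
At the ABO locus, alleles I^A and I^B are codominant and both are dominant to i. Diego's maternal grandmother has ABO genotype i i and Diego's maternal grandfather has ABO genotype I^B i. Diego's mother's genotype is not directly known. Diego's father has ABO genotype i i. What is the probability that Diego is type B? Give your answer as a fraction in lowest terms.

1/4

Diego's mother's ABO genotype from i i × I^B i: 1/2 I^B i, 1/2 i i.
Crossing each possibility with the father i i and summing P(type B): 1/2·1/2 + 1/2·0 = 1/4.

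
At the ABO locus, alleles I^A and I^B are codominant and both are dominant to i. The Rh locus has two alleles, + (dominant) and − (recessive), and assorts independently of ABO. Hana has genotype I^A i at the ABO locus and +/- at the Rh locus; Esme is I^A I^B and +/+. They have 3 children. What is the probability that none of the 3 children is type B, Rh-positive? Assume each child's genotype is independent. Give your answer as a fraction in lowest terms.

ABO cross I^A i × I^A I^B → 1/2 A, 1/4 B, 1/4 AB.
Rh cross +/- × +/+ → 1 Rh+; so P(type B, Rh-positive) = 1/4 × 1 = 1/4 per child.
P(not type B, Rh-positive) = 3/4 for one child; (3/4)^3 = 27/64.

27/64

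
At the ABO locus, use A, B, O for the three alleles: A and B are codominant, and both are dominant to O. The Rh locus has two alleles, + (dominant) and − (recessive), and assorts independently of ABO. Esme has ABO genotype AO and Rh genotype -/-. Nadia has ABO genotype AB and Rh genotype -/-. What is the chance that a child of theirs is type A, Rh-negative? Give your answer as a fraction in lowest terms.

ABO cross AO × AB → offspring phenotypes: 1/2 A, 1/4 B, 1/4 AB.
Rh cross -/- × -/- → 1 Rh-.
Independent loci: P(type A, Rh-negative) = 1/2 × 1 = 1/2.

1/2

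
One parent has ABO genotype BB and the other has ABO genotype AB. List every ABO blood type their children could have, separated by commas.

B, AB

Gametes from BB × AB give offspring ABO genotypes AB, BB, i.e. phenotypes B, AB.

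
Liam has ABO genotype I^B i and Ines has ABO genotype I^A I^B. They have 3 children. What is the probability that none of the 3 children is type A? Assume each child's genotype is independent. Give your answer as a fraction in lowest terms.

ABO cross I^B i × I^A I^B → 1/4 A, 1/2 B, 1/4 AB.
So P(type A) = 1/4 per child.
P(not type A) = 3/4 for one child; (3/4)^3 = 27/64.

27/64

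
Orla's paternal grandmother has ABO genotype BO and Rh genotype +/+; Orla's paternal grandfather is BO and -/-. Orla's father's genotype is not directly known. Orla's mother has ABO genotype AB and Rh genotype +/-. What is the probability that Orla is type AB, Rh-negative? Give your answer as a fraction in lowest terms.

1/16

Orla's father's ABO genotype from BO × BO: 1/4 BB, 1/2 BO, 1/4 OO.
Crossing each possibility with the mother AB and summing P(type AB): 1/4·1/2 + 1/2·1/4 + 1/4·0 = 1/4.
Similarly for Rh via the father's Rh distribution: P(Rh-) = 1/4.
Independent loci: 1/4 × 1/4 = 1/16.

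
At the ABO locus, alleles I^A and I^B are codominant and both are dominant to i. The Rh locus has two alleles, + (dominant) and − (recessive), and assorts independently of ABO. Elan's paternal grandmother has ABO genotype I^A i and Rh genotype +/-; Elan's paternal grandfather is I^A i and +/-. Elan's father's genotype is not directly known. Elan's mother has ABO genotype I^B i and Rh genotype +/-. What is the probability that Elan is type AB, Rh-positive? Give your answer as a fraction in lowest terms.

3/16

Elan's father's ABO genotype from I^A i × I^A i: 1/4 I^A I^A, 1/2 I^A i, 1/4 i i.
Crossing each possibility with the mother I^B i and summing P(type AB): 1/4·1/2 + 1/2·1/4 + 1/4·0 = 1/4.
Similarly for Rh via the father's Rh distribution: P(Rh+) = 3/4.
Independent loci: 1/4 × 3/4 = 3/16.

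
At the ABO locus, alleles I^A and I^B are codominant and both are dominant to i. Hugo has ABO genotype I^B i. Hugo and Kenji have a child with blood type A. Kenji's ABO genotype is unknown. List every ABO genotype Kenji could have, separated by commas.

I^A I^A, I^A I^B, I^A i

For each candidate genotype of Kenji, check whether crossing it with I^B i can produce every observed child phenotype.
  I^A I^A → possible child types {A, AB} ✓
  I^A I^B → possible child types {A, B, AB} ✓
  I^A i → possible child types {O, A, B, AB} ✓
  I^B I^B → possible child types {B} ✗
  I^B i → possible child types {O, B} ✗
  i i → possible child types {O, B} ✗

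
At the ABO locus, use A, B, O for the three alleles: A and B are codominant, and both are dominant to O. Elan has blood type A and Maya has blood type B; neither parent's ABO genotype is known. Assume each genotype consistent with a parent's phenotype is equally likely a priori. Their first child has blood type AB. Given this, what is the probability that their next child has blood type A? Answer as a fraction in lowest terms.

Possible genotypes: Elan ∈ {AA, AO}; Maya ∈ {BB, BO}.
Weight each parental genotype pair by prior × P(type-AB child):
  AA × BB: posterior weight 4/9; P(next child type A) = 0.
  AA × BO: posterior weight 2/9; P(next child type A) = 1/2.
  AO × BB: posterior weight 2/9; P(next child type A) = 0.
  AO × BO: posterior weight 1/9; P(next child type A) = 1/4.
Weighted sum = 5/36.

5/36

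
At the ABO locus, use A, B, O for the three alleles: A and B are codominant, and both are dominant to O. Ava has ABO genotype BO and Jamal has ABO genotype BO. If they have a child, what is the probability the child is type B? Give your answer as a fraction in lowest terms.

ABO cross BO × BO → offspring phenotypes: 1/4 O, 3/4 B.
So P(type B) = 3/4.

3/4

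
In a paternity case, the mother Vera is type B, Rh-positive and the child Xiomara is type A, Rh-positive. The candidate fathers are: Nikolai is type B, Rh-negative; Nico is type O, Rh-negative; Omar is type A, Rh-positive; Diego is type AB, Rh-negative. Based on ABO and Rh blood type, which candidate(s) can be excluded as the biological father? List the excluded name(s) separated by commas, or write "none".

A candidate is excluded only if no genotype consistent with his phenotype could produce a type A, Rh-positive child with a type B, Rh-positive mother.
Nikolai (type B, Rh-): no genotype consistent with that phenotype can produce a type-A Rh+ child with a type-B mother.
Nico (type O, Rh-): no genotype consistent with that phenotype can produce a type-A Rh+ child with a type-B mother.

Nikolai, Nico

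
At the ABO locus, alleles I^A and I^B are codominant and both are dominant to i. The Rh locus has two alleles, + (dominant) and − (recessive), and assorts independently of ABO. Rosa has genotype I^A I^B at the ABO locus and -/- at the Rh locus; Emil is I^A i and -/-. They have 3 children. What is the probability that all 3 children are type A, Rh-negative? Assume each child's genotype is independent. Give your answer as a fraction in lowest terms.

ABO cross I^A I^B × I^A i → 1/2 A, 1/4 B, 1/4 AB.
Rh cross -/- × -/- → 1 Rh-; so P(type A, Rh-negative) = 1/2 × 1 = 1/2 per child.
All 3 independent: (1/2)^3 = 1/8.

1/8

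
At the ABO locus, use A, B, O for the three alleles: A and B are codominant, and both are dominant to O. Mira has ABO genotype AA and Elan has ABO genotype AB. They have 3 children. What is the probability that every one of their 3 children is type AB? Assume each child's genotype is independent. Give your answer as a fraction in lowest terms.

1/8

ABO cross AA × AB → 1/2 A, 1/2 AB.
So P(type AB) = 1/2 per child.
All 3 independent: (1/2)^3 = 1/8.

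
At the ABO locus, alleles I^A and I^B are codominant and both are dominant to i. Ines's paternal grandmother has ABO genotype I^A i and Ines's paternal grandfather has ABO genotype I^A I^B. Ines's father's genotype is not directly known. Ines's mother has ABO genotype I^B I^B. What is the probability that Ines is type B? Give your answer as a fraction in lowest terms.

Ines's father's ABO genotype from I^A i × I^A I^B: 1/4 I^A I^A, 1/4 I^A I^B, 1/4 I^A i, 1/4 I^B i.
Crossing each possibility with the mother I^B I^B and summing P(type B): 1/4·0 + 1/4·1/2 + 1/4·1/2 + 1/4·1 = 1/2.

1/2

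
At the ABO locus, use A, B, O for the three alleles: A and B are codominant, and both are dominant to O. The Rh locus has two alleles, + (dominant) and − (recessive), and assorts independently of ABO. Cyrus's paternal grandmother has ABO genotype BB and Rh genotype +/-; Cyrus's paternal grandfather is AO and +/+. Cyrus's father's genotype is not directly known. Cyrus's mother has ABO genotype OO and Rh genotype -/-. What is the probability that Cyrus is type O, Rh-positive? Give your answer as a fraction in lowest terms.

3/16

Cyrus's father's ABO genotype from BB × AO: 1/2 AB, 1/2 BO.
Crossing each possibility with the mother OO and summing P(type O): 1/2·0 + 1/2·1/2 = 1/4.
Similarly for Rh via the father's Rh distribution: P(Rh+) = 3/4.
Independent loci: 1/4 × 3/4 = 3/16.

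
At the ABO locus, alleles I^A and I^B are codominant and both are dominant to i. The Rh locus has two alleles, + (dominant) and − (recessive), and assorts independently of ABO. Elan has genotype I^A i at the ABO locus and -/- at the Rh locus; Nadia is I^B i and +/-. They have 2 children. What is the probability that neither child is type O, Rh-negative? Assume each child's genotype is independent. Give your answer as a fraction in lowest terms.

ABO cross I^A i × I^B i → 1/4 O, 1/4 A, 1/4 B, 1/4 AB.
Rh cross -/- × +/- → 1/2 Rh+, 1/2 Rh-; so P(type O, Rh-negative) = 1/4 × 1/2 = 1/8 per child.
P(not type O, Rh-negative) = 7/8 for one child; (7/8)^2 = 49/64.

49/64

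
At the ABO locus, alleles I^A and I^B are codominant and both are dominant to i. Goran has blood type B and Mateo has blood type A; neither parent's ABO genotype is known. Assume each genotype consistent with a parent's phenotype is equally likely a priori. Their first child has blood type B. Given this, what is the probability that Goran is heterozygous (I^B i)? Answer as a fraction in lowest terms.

Possible genotypes: Goran ∈ {I^B I^B, I^B i}; Mateo ∈ {I^A I^A, I^A i}.
Weight each parental genotype pair by prior × P(type-B child):
  I^B I^B × I^A i: posterior weight 2/3.
  I^B i × I^A i: posterior weight 1/3.
Sum the posterior weight over pairs where Goran is I^B i: 1/3.

1/3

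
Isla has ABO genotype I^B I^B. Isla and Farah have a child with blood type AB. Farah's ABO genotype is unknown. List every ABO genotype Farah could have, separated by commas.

I^A I^A, I^A I^B, I^A i

For each candidate genotype of Farah, check whether crossing it with I^B I^B can produce every observed child phenotype.
  I^A I^A → possible child types {AB} ✓
  I^A I^B → possible child types {B, AB} ✓
  I^A i → possible child types {B, AB} ✓
  I^B I^B → possible child types {B} ✗
  I^B i → possible child types {B} ✗
  i i → possible child types {B} ✗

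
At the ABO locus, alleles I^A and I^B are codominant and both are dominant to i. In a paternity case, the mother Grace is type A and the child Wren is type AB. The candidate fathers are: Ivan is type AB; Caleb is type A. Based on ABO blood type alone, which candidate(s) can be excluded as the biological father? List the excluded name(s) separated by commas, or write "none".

Caleb

A candidate is excluded only if no genotype consistent with his phenotype could produce a type AB child with a type A mother.
Caleb (type A): no genotype consistent with that phenotype can produce a type-AB child with a type-A mother.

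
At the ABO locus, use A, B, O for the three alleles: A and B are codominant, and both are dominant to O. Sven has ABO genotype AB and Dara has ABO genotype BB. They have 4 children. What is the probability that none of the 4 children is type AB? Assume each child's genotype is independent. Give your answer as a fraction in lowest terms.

1/16

ABO cross AB × BB → 1/2 B, 1/2 AB.
So P(type AB) = 1/2 per child.
P(not type AB) = 1/2 for one child; (1/2)^4 = 1/16.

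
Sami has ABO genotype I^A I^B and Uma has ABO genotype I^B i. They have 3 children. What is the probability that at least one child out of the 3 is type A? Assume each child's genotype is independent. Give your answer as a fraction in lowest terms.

37/64

ABO cross I^A I^B × I^B i → 1/4 A, 1/2 B, 1/4 AB.
So P(type A) = 1/4 per child.
P(none) = (3/4)^3 = 27/64; P(at least one) = 1 − 27/64 = 37/64.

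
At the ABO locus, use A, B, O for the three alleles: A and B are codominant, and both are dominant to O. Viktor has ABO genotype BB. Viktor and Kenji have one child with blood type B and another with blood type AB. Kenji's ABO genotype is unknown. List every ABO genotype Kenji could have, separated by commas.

AB, AO

For each candidate genotype of Kenji, check whether crossing it with BB can produce every observed child phenotype.
  AA → possible child types {AB} ✗
  AB → possible child types {B, AB} ✓
  AO → possible child types {B, AB} ✓
  BB → possible child types {B} ✗
  BO → possible child types {B} ✗
  OO → possible child types {B} ✗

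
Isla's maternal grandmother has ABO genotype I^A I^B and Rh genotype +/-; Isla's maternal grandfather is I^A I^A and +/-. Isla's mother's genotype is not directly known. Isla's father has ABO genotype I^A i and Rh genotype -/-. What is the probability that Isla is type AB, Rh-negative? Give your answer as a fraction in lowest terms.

Isla's mother's ABO genotype from I^A I^B × I^A I^A: 1/2 I^A I^A, 1/2 I^A I^B.
Crossing each possibility with the father I^A i and summing P(type AB): 1/2·0 + 1/2·1/4 = 1/8.
Similarly for Rh via the mother's Rh distribution: P(Rh-) = 1/2.
Independent loci: 1/8 × 1/2 = 1/16.

1/16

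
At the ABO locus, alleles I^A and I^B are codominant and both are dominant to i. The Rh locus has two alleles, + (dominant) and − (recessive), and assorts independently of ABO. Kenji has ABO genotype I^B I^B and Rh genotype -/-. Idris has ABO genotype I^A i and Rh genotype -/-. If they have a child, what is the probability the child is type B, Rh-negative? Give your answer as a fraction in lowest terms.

ABO cross I^B I^B × I^A i → offspring phenotypes: 1/2 B, 1/2 AB.
Rh cross -/- × -/- → 1 Rh-.
Independent loci: P(type B, Rh-negative) = 1/2 × 1 = 1/2.

1/2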